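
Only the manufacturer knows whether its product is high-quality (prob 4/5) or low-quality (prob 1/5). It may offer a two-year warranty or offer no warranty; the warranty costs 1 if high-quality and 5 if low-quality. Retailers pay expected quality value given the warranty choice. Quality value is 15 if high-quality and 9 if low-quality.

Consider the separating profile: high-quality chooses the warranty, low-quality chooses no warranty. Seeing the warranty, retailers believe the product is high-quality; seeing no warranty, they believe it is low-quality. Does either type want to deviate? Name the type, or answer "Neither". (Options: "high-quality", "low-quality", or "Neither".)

The warranty pays 15; no warranty pays 9.
high-quality: assigned the warranty, nets 15 − 1 = 14; deviating to no warranty nets 9.
low-quality: assigned no warranty, nets 9; deviating to the warranty nets 15 − 5 = 10.
The low-quality type gains 1 by deviating.

low-quality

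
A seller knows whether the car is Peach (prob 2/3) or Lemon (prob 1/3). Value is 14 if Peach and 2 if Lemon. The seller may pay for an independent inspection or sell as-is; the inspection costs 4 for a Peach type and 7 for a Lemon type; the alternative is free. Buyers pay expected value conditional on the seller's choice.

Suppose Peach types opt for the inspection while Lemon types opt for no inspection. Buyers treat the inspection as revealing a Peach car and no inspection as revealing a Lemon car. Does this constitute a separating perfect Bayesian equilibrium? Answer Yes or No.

Under these beliefs, the inspection earns price 14 and no inspection earns price 2.
Peach: the inspection nets 14 − 4 = 10; no inspection nets 2. Peach prefers the inspection.
Lemon: the inspection nets 14 − 7 = 7; no inspection nets 2. Lemon would deviate to the inspection.
Lemon has a profitable deviation, so the profile is not an equilibrium.

No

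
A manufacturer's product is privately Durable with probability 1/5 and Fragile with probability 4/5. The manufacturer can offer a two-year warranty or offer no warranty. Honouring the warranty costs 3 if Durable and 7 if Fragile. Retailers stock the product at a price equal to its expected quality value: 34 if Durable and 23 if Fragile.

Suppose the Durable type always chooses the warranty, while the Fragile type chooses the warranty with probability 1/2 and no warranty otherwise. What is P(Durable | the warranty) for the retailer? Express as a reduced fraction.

P(the warranty) = (1/5)·1 + (4/5)·(1/2) = 3/5.
By Bayes' rule, P(Durable | the warranty) = (1/5) / (3/5) = 1/3.

1/3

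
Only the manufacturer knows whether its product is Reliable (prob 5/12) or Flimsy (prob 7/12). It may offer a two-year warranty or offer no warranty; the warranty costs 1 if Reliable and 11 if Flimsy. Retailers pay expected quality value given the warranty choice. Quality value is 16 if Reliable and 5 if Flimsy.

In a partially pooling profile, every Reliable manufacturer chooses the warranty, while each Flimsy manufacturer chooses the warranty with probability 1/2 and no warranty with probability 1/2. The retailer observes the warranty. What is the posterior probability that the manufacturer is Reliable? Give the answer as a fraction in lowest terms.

P(the warranty) = (5/12)·1 + (7/12)·(1/2) = 17/24.
By Bayes' rule, P(Reliable | the warranty) = (5/12) / (17/24) = 10/17.

10/17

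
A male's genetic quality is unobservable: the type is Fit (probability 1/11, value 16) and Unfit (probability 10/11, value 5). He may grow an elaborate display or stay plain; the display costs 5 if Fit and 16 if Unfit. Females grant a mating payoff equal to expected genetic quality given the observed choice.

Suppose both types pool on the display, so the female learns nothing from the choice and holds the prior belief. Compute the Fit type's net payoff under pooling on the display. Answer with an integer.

Pooled mating payoff = 1/11·16 + 10/11·5 = 6.
Fit pays cost 5 for the display, so net payoff = 6 − 5 = 1.

1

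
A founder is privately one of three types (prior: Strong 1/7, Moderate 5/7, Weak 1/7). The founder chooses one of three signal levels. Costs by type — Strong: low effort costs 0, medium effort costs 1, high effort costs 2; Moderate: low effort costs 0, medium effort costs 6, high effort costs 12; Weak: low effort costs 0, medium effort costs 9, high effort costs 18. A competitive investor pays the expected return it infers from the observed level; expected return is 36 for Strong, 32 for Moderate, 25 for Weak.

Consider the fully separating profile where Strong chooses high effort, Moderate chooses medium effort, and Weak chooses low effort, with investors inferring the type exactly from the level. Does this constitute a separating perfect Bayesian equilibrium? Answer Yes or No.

Separating valuations: high effort → 36, medium effort → 32, low effort → 25.
Strong (assigned high effort): low effort: 25 − 0 = 25; medium effort: 32 − 1 = 31; high effort: 36 − 2 = 34. Strong stays.
Moderate (assigned medium effort): low effort: 25 − 0 = 25; medium effort: 32 − 6 = 26; high effort: 36 − 12 = 24. Moderate stays.
Weak (assigned low effort): low effort: 25 − 0 = 25; medium effort: 32 − 9 = 23; high effort: 36 − 18 = 18. Weak stays.
Every type prefers its assigned level; separation holds.

Yes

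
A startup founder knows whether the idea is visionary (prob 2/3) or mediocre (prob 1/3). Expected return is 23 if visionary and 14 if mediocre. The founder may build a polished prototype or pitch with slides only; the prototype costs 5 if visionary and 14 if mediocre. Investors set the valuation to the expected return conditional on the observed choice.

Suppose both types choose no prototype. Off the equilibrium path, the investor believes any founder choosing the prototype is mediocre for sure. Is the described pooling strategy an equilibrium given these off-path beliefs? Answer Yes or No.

On path, the investor holds the prior and pays 2/3·23 + 1/3·14 = 20. Off path (the prototype), believing mediocre, it pays 14.
visionary: no prototype nets 20; the prototype nets 14 − 5 = 9. visionary stays.
mediocre: no prototype nets 20; the prototype nets 14 − 14 = 0. mediocre stays.
No type deviates, so pooling is sustained.

Yes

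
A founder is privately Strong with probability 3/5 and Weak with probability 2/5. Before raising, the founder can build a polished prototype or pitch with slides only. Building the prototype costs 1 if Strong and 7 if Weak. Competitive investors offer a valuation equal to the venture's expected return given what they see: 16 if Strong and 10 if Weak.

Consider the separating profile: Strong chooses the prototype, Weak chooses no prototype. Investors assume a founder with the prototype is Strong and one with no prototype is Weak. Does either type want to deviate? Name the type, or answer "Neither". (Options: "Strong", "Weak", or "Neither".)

Neither

The prototype pays 16; no prototype pays 10.
Strong: assigned the prototype, nets 16 − 1 = 15; deviating to no prototype nets 10.
Weak: assigned no prototype, nets 10; deviating to the prototype nets 16 − 7 = 9.
Both types strictly prefer their assigned action; no profitable deviation.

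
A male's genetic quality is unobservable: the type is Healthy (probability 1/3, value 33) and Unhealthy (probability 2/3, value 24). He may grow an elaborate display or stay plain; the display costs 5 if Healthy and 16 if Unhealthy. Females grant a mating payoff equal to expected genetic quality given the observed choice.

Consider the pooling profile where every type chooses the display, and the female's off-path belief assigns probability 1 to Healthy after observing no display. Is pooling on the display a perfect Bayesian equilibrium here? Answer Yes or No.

No

On path, the female holds the prior and pays 1/3·33 + 2/3·24 = 27. Off path (no display), believing Healthy, it pays 33.
Healthy: the display nets 27 − 5 = 22; no display nets 33. Healthy would deviate.
Unhealthy: the display nets 27 − 16 = 11; no display nets 33. Unhealthy would deviate.
A type deviates, so pooling fails.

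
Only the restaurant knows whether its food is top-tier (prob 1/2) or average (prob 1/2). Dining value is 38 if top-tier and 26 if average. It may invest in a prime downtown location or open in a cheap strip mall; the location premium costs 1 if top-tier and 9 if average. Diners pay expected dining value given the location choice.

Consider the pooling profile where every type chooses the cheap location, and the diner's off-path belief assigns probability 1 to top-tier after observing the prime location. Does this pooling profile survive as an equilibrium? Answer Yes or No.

On path, the diner holds the prior and pays 1/2·38 + 1/2·26 = 32. Off path (the prime location), believing top-tier, it pays 38.
top-tier: the cheap location nets 32; the prime location nets 38 − 1 = 37. top-tier would deviate.
average: the cheap location nets 32; the prime location nets 38 − 9 = 29. average stays.
A type deviates, so pooling fails.

No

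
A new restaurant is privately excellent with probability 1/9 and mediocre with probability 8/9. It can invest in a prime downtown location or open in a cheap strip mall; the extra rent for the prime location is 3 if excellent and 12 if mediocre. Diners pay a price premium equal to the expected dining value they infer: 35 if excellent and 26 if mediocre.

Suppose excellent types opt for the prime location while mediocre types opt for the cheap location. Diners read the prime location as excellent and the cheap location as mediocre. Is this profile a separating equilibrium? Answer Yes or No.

Yes

Under these beliefs, the prime location earns price premium 35 and the cheap location earns price premium 26.
excellent: the prime location nets 35 − 3 = 32; the cheap location nets 26. excellent prefers the prime location.
mediocre: the prime location nets 35 − 12 = 23; the cheap location nets 26. mediocre prefers the cheap location.
Neither type deviates, so the separating profile is an equilibrium.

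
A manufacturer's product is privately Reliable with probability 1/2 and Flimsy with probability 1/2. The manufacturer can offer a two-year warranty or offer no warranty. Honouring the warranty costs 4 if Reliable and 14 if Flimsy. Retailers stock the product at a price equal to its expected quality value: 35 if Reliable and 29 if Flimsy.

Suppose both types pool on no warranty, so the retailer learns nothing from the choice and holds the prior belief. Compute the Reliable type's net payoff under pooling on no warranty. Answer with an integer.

32

Pooled price = 1/2·35 + 1/2·29 = 32.
Reliable pays no cost for no warranty, so net payoff = 32.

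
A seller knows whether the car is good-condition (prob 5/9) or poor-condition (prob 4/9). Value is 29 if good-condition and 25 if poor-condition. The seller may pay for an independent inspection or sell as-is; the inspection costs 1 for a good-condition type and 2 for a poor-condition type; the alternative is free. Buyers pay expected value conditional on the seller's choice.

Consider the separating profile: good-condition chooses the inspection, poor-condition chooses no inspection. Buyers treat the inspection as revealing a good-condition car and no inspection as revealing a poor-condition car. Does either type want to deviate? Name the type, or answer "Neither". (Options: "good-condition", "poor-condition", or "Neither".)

poor-condition

The inspection pays 29; no inspection pays 25.
good-condition: assigned the inspection, nets 29 − 1 = 28; deviating to no inspection nets 25.
poor-condition: assigned no inspection, nets 25; deviating to the inspection nets 29 − 2 = 27.
The poor-condition type gains 2 by deviating.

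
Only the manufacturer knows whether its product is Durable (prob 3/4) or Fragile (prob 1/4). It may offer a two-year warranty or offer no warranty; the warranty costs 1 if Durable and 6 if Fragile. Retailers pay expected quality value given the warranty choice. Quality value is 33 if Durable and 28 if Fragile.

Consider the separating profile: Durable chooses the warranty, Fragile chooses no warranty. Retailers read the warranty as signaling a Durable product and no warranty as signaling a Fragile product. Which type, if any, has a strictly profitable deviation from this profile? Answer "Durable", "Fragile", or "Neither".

Neither

The warranty pays 33; no warranty pays 28.
Durable: assigned the warranty, nets 33 − 1 = 32; deviating to no warranty nets 28.
Fragile: assigned no warranty, nets 28; deviating to the warranty nets 33 − 6 = 27.
Both types strictly prefer their assigned action; no profitable deviation.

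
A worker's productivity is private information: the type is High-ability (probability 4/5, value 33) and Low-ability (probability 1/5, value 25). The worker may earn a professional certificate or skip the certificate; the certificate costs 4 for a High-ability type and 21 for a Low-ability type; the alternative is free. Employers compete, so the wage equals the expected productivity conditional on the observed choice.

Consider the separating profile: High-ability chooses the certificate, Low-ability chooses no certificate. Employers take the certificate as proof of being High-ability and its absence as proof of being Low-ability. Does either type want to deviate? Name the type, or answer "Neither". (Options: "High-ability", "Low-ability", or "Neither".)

Neither

The certificate pays 33; no certificate pays 25.
High-ability: assigned the certificate, nets 33 − 4 = 29; deviating to no certificate nets 25.
Low-ability: assigned no certificate, nets 25; deviating to the certificate nets 33 − 21 = 12.
Both types strictly prefer their assigned action; no profitable deviation.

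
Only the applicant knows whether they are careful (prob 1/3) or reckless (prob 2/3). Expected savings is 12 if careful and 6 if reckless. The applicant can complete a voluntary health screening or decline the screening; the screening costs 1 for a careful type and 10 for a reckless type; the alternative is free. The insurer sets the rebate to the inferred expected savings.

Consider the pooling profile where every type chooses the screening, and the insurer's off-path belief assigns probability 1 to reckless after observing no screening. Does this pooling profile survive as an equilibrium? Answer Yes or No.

On path, the insurer holds the prior and pays 1/3·12 + 2/3·6 = 8. Off path (no screening), believing reckless, it pays 6.
careful: the screening nets 8 − 1 = 7; no screening nets 6. careful stays.
reckless: the screening nets 8 − 10 = -2; no screening nets 6. reckless would deviate.
A type deviates, so pooling fails.

No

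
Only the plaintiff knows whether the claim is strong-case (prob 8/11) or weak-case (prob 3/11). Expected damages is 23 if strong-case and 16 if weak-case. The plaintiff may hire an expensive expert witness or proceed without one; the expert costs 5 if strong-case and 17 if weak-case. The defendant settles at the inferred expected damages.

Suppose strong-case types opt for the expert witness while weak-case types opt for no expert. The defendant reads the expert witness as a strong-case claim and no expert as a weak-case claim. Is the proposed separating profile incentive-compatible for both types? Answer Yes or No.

Yes

Under these beliefs, the expert witness earns settlement 23 and no expert earns settlement 16.
strong-case: the expert witness nets 23 − 5 = 18; no expert nets 16. strong-case prefers the expert witness.
weak-case: the expert witness nets 23 − 17 = 6; no expert nets 16. weak-case prefers no expert.
Neither type deviates, so the separating profile is an equilibrium.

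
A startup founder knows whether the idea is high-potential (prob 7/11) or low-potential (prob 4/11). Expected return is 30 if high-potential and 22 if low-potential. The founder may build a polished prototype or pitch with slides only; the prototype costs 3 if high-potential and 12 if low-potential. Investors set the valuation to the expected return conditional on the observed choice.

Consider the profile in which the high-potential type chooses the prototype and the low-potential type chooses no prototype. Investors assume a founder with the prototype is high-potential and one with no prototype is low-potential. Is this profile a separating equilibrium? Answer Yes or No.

Yes

Under these beliefs, the prototype earns valuation 30 and no prototype earns valuation 22.
high-potential: the prototype nets 30 − 3 = 27; no prototype nets 22. high-potential prefers the prototype.
low-potential: the prototype nets 30 − 12 = 18; no prototype nets 22. low-potential prefers no prototype.
Neither type deviates, so the separating profile is an equilibrium.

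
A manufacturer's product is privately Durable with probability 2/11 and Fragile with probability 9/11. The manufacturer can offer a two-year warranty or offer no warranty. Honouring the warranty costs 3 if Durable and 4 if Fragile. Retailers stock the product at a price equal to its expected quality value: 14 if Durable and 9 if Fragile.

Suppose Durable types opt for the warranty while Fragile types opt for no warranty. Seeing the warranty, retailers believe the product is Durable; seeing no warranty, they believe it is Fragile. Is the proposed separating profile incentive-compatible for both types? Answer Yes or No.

No

Under these beliefs, the warranty earns price 14 and no warranty earns price 9.
Durable: the warranty nets 14 − 3 = 11; no warranty nets 9. Durable prefers the warranty.
Fragile: the warranty nets 14 − 4 = 10; no warranty nets 9. Fragile would deviate to the warranty.
Fragile has a profitable deviation, so the profile is not an equilibrium.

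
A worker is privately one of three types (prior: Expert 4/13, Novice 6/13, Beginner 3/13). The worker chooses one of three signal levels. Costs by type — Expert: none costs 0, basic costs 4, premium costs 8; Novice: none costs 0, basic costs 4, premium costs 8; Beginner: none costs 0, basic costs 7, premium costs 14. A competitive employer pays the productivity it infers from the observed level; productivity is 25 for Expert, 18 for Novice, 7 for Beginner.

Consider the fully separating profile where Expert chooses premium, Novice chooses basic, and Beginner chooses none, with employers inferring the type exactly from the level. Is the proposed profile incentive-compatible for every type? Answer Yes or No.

No

Separating wages: premium → 25, basic → 18, none → 7.
Expert (assigned premium): none: 7 − 0 = 7; basic: 18 − 4 = 14; premium: 25 − 8 = 17. Expert stays.
Novice (assigned basic): none: 7 − 0 = 7; basic: 18 − 4 = 14; premium: 25 − 8 = 17. Novice prefers premium.
Beginner (assigned none): none: 7 − 0 = 7; basic: 18 − 7 = 11; premium: 25 − 14 = 11. Beginner prefers basic.
At least one type deviates; the separating profile fails.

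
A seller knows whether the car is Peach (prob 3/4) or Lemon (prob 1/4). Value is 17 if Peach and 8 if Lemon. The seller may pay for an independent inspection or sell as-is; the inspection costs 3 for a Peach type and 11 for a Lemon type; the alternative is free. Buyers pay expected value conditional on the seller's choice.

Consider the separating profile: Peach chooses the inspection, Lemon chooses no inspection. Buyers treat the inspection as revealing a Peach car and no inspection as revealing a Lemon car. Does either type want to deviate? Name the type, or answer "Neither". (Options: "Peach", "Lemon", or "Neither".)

The inspection pays 17; no inspection pays 8.
Peach: assigned the inspection, nets 17 − 3 = 14; deviating to no inspection nets 8.
Lemon: assigned no inspection, nets 8; deviating to the inspection nets 17 − 11 = 6.
Both types strictly prefer their assigned action; no profitable deviation.

Neither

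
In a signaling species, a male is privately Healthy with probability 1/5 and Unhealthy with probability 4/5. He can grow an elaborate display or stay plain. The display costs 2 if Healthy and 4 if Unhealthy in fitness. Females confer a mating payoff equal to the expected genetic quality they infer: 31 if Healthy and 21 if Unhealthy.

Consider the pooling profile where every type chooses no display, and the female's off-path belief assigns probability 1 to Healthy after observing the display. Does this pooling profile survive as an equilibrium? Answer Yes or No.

On path, the female holds the prior and pays 1/5·31 + 4/5·21 = 23. Off path (the display), believing Healthy, it pays 31.
Healthy: no display nets 23; the display nets 31 − 2 = 29. Healthy would deviate.
Unhealthy: no display nets 23; the display nets 31 − 4 = 27. Unhealthy would deviate.
A type deviates, so pooling fails.

No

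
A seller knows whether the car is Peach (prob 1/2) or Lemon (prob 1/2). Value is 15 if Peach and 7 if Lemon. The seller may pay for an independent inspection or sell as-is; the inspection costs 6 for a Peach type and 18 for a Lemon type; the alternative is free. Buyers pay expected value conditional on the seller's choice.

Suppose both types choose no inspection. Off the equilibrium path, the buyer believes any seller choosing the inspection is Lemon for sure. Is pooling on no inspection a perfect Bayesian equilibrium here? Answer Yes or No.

Yes

On path, the buyer holds the prior and pays 1/2·15 + 1/2·7 = 11. Off path (the inspection), believing Lemon, it pays 7.
Peach: no inspection nets 11; the inspection nets 7 − 6 = 1. Peach stays.
Lemon: no inspection nets 11; the inspection nets 7 − 18 = -11. Lemon stays.
No type deviates, so pooling is sustained.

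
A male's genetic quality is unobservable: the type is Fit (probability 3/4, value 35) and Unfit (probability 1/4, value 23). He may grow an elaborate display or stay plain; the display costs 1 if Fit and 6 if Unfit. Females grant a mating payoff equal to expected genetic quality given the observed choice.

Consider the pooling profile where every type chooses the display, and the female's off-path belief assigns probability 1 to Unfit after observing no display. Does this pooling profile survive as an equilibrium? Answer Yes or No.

Yes

On path, the female holds the prior and pays 3/4·35 + 1/4·23 = 32. Off path (no display), believing Unfit, it pays 23.
Fit: the display nets 32 − 1 = 31; no display nets 23. Fit stays.
Unfit: the display nets 32 − 6 = 26; no display nets 23. Unfit stays.
No type deviates, so pooling is sustained.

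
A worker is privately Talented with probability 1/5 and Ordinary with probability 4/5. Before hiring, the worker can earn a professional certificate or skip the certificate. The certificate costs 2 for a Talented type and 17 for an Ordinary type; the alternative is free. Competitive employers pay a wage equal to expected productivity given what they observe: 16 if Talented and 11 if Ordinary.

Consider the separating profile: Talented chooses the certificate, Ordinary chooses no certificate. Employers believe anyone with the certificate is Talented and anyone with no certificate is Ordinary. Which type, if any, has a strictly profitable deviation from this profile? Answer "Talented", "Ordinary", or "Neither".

Neither

The certificate pays 16; no certificate pays 11.
Talented: assigned the certificate, nets 16 − 2 = 14; deviating to no certificate nets 11.
Ordinary: assigned no certificate, nets 11; deviating to the certificate nets 16 − 17 = -1.
Both types strictly prefer their assigned action; no profitable deviation.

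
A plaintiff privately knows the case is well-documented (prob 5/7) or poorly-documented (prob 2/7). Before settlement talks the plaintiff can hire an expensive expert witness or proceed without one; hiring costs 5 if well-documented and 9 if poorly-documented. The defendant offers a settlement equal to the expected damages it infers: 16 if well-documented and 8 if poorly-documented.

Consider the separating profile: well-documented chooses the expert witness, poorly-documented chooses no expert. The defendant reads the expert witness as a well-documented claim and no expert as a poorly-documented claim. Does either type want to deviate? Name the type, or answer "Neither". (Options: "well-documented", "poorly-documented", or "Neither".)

Neither

The expert witness pays 16; no expert pays 8.
well-documented: assigned the expert witness, nets 16 − 5 = 11; deviating to no expert nets 8.
poorly-documented: assigned no expert, nets 8; deviating to the expert witness nets 16 − 9 = 7.
Both types strictly prefer their assigned action; no profitable deviation.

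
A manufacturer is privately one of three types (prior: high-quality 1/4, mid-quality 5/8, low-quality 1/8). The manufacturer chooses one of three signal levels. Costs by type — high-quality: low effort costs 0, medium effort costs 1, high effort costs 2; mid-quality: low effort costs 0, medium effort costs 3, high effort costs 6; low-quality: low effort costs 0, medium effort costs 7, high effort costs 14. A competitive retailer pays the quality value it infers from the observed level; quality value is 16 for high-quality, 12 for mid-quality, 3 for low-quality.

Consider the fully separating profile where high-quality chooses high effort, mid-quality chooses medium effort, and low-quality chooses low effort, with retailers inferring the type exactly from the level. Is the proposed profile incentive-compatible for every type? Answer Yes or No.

No

Separating prices: high effort → 16, medium effort → 12, low effort → 3.
high-quality (assigned high effort): low effort: 3 − 0 = 3; medium effort: 12 − 1 = 11; high effort: 16 − 2 = 14. high-quality stays.
mid-quality (assigned medium effort): low effort: 3 − 0 = 3; medium effort: 12 − 3 = 9; high effort: 16 − 6 = 10. mid-quality prefers high effort.
low-quality (assigned low effort): low effort: 3 − 0 = 3; medium effort: 12 − 7 = 5; high effort: 16 − 14 = 2. low-quality prefers medium effort.
At least one type deviates; the separating profile fails.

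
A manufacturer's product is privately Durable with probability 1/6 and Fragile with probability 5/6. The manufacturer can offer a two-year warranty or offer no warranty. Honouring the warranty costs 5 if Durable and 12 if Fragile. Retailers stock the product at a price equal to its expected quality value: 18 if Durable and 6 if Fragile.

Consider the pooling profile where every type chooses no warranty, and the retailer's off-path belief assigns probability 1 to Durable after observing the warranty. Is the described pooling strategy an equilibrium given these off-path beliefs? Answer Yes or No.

No

On path, the retailer holds the prior and pays 1/6·18 + 5/6·6 = 8. Off path (the warranty), believing Durable, it pays 18.
Durable: no warranty nets 8; the warranty nets 18 − 5 = 13. Durable would deviate.
Fragile: no warranty nets 8; the warranty nets 18 − 12 = 6. Fragile stays.
A type deviates, so pooling fails.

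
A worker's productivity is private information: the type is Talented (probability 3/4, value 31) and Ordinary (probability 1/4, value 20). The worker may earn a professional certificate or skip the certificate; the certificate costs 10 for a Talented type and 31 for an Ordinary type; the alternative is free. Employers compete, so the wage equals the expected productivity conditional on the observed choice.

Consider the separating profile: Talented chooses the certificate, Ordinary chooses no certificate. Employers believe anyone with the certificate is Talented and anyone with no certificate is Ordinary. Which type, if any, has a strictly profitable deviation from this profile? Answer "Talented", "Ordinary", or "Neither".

The certificate pays 31; no certificate pays 20.
Talented: assigned the certificate, nets 31 − 10 = 21; deviating to no certificate nets 20.
Ordinary: assigned no certificate, nets 20; deviating to the certificate nets 31 − 31 = 0.
Both types strictly prefer their assigned action; no profitable deviation.

Neither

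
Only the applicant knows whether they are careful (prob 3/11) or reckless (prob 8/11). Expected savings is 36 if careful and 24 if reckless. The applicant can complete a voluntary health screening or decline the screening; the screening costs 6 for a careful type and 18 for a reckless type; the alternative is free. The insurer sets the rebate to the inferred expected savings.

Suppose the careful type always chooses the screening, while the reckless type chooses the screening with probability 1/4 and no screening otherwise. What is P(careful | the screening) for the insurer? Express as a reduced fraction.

P(the screening) = (3/11)·1 + (8/11)·(1/4) = 5/11.
By Bayes' rule, P(careful | the screening) = (3/11) / (5/11) = 3/5.

3/5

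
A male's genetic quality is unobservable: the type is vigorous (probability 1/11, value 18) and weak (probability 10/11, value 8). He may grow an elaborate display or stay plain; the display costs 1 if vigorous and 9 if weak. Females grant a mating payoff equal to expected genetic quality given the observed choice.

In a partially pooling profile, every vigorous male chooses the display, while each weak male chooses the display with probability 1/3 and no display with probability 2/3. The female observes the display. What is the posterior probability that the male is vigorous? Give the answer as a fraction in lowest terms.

3/13

P(the display) = (1/11)·1 + (10/11)·(1/3) = 13/33.
By Bayes' rule, P(vigorous | the display) = (1/11) / (13/33) = 3/13.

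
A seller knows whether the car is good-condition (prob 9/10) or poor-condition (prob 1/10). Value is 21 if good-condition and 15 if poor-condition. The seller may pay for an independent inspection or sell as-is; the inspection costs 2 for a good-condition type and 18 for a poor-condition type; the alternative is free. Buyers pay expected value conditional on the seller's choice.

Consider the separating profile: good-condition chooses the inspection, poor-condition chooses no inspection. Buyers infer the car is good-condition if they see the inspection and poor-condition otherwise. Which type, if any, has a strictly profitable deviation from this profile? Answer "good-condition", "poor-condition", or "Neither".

The inspection pays 21; no inspection pays 15.
good-condition: assigned the inspection, nets 21 − 2 = 19; deviating to no inspection nets 15.
poor-condition: assigned no inspection, nets 15; deviating to the inspection nets 21 − 18 = 3.
Both types strictly prefer their assigned action; no profitable deviation.

Neither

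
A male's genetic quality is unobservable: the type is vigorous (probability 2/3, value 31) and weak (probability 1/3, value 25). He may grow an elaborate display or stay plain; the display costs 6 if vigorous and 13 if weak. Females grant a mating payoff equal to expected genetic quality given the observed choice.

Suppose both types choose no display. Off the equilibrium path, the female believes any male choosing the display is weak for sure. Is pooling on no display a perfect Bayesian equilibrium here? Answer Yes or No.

Yes

On path, the female holds the prior and pays 2/3·31 + 1/3·25 = 29. Off path (the display), believing weak, it pays 25.
vigorous: no display nets 29; the display nets 25 − 6 = 19. vigorous stays.
weak: no display nets 29; the display nets 25 − 13 = 12. weak stays.
No type deviates, so pooling is sustained.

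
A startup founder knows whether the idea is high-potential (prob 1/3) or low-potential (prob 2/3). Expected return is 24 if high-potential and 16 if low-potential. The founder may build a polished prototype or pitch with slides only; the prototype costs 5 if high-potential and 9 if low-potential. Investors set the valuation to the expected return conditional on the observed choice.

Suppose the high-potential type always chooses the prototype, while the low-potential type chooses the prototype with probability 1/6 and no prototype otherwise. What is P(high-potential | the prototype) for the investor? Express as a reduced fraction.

3/4

P(the prototype) = (1/3)·1 + (2/3)·(1/6) = 4/9.
By Bayes' rule, P(high-potential | the prototype) = (1/3) / (4/9) = 3/4.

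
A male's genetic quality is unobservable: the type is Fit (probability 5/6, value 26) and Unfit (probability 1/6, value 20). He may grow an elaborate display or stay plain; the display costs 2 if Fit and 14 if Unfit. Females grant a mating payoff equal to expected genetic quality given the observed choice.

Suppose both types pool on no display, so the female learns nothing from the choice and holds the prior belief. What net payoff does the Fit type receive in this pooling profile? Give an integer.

25

Pooled mating payoff = 5/6·26 + 1/6·20 = 25.
Fit pays no cost for no display, so net payoff = 25.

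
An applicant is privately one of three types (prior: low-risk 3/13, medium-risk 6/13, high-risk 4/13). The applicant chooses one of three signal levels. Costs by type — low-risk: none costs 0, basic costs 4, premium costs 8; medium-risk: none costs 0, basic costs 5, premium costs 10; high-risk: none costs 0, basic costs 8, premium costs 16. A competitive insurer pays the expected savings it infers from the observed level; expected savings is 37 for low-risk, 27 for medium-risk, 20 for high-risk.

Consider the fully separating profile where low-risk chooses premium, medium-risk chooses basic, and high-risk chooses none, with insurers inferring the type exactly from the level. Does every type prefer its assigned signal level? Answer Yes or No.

No

Separating rebates: premium → 37, basic → 27, none → 20.
low-risk (assigned premium): none: 20 − 0 = 20; basic: 27 − 4 = 23; premium: 37 − 8 = 29. low-risk stays.
medium-risk (assigned basic): none: 20 − 0 = 20; basic: 27 − 5 = 22; premium: 37 − 10 = 27. medium-risk prefers premium.
high-risk (assigned none): none: 20 − 0 = 20; basic: 27 − 8 = 19; premium: 37 − 16 = 21. high-risk prefers premium.
At least one type deviates; the separating profile fails.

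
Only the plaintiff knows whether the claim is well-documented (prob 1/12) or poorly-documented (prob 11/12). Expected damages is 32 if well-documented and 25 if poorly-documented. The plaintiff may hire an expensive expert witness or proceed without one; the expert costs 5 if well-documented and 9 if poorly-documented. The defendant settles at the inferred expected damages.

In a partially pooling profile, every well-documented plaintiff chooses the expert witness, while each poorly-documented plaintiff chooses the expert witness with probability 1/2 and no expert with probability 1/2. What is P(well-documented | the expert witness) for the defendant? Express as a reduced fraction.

2/13

P(the expert witness) = (1/12)·1 + (11/12)·(1/2) = 13/24.
By Bayes' rule, P(well-documented | the expert witness) = (1/12) / (13/24) = 2/13.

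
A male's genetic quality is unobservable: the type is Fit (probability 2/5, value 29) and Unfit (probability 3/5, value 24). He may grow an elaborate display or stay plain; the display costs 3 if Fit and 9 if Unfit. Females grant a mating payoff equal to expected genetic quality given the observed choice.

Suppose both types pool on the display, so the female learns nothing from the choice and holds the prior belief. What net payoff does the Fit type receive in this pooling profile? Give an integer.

Pooled mating payoff = 2/5·29 + 3/5·24 = 26.
Fit pays cost 3 for the display, so net payoff = 26 − 3 = 23.

23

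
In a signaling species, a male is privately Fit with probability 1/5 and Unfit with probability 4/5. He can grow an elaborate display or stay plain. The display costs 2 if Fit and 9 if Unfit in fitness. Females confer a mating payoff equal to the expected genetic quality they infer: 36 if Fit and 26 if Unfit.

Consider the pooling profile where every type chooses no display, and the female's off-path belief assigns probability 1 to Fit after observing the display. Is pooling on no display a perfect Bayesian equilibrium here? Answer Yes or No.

No

On path, the female holds the prior and pays 1/5·36 + 4/5·26 = 28. Off path (the display), believing Fit, it pays 36.
Fit: no display nets 28; the display nets 36 − 2 = 34. Fit would deviate.
Unfit: no display nets 28; the display nets 36 − 9 = 27. Unfit stays.
A type deviates, so pooling fails.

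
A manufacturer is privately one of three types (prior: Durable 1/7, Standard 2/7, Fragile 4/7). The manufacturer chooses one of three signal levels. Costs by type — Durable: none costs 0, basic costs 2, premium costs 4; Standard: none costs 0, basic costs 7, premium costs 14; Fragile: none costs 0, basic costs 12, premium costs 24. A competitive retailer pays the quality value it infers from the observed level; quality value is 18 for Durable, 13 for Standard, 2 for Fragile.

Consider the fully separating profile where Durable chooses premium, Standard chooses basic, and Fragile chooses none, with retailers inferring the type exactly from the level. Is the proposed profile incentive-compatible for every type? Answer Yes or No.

Separating prices: premium → 18, basic → 13, none → 2.
Durable (assigned premium): none: 2 − 0 = 2; basic: 13 − 2 = 11; premium: 18 − 4 = 14. Durable stays.
Standard (assigned basic): none: 2 − 0 = 2; basic: 13 − 7 = 6; premium: 18 − 14 = 4. Standard stays.
Fragile (assigned none): none: 2 − 0 = 2; basic: 13 − 12 = 1; premium: 18 − 24 = -6. Fragile stays.
Every type prefers its assigned level; separation holds.

Yes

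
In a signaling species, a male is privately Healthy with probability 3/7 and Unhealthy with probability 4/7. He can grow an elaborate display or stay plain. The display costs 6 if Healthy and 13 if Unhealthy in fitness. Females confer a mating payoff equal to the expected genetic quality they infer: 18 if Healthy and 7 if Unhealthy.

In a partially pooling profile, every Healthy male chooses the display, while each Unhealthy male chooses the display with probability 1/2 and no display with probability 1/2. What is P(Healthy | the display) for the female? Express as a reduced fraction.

P(the display) = (3/7)·1 + (4/7)·(1/2) = 5/7.
By Bayes' rule, P(Healthy | the display) = (3/7) / (5/7) = 3/5.

3/5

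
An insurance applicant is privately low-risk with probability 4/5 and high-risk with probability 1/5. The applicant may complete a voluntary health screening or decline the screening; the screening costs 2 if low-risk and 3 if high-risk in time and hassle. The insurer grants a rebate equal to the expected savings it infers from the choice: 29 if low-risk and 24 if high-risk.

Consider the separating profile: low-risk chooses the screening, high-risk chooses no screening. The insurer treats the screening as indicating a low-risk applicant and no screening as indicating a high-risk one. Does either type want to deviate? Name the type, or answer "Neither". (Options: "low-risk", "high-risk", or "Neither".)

high-risk

The screening pays 29; no screening pays 24.
low-risk: assigned the screening, nets 29 − 2 = 27; deviating to no screening nets 24.
high-risk: assigned no screening, nets 24; deviating to the screening nets 29 − 3 = 26.
The high-risk type gains 2 by deviating.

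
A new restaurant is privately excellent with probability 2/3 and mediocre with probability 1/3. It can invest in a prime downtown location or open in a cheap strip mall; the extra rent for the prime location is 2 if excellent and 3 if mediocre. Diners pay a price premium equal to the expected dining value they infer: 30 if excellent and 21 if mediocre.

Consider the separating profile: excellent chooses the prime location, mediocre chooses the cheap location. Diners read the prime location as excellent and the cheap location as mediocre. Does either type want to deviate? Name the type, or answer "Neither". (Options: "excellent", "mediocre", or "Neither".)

mediocre

The prime location pays 30; the cheap location pays 21.
excellent: assigned the prime location, nets 30 − 2 = 28; deviating to the cheap location nets 21.
mediocre: assigned the cheap location, nets 21; deviating to the prime location nets 30 − 3 = 27.
The mediocre type gains 6 by deviating.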